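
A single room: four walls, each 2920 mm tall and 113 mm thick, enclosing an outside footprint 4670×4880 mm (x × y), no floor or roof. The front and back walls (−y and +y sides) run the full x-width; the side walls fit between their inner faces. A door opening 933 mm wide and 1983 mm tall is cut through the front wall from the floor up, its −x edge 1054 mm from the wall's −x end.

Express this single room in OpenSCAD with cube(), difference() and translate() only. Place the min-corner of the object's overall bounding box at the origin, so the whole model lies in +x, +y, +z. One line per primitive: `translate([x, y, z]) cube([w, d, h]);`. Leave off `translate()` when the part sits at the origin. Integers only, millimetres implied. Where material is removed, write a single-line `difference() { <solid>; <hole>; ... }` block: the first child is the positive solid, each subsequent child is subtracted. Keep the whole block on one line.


difference() { cube([4670, 113, 2920]); translate([1054, 0, 0]) cube([933, 113, 1983]); }
translate([0, 4767, 0]) cube([4670, 113, 2920]);
translate([0, 113, 0]) cube([113, 4654, 2920]);
translate([4557, 113, 0]) cube([113, 4654, 2920]);


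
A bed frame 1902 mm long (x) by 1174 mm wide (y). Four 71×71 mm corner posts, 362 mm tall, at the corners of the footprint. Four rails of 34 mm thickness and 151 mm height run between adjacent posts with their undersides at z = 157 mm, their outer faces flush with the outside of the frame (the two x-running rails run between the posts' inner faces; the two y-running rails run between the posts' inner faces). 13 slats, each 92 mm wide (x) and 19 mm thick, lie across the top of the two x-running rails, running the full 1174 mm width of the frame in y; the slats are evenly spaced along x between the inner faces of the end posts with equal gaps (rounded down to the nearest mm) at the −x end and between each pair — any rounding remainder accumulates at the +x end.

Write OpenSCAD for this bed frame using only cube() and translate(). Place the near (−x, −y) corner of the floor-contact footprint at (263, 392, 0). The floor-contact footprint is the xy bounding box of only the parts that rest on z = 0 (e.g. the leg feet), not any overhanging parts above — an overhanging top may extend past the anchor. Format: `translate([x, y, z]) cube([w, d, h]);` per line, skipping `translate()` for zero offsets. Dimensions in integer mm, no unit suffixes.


translate([263, 392, 0]) cube([71, 71, 362]);
translate([263, 1495, 0]) cube([71, 71, 362]);
translate([2094, 392, 0]) cube([71, 71, 362]);
translate([2094, 1495, 0]) cube([71, 71, 362]);
translate([334, 392, 157]) cube([1760, 34, 151]);
translate([334, 1532, 157]) cube([1760, 34, 151]);
translate([263, 463, 157]) cube([34, 1032, 151]);
translate([2131, 463, 157]) cube([34, 1032, 151]);
translate([374, 392, 308]) cube([92, 1174, 19]);
translate([506, 392, 308]) cube([92, 1174, 19]);
translate([638, 392, 308]) cube([92, 1174, 19]);
translate([770, 392, 308]) cube([92, 1174, 19]);
translate([902, 392, 308]) cube([92, 1174, 19]);
translate([1034, 392, 308]) cube([92, 1174, 19]);
translate([1166, 392, 308]) cube([92, 1174, 19]);
translate([1298, 392, 308]) cube([92, 1174, 19]);
translate([1430, 392, 308]) cube([92, 1174, 19]);
translate([1562, 392, 308]) cube([92, 1174, 19]);
translate([1694, 392, 308]) cube([92, 1174, 19]);
translate([1826, 392, 308]) cube([92, 1174, 19]);
translate([1958, 392, 308]) cube([92, 1174, 19]);


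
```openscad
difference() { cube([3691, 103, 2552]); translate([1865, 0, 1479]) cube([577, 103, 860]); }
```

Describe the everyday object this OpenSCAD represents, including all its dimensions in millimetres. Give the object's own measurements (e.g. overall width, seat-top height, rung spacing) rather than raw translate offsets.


A wall 3691 mm long (x), 103 mm thick (y), 2552 mm tall, with a rectangular window opening cut through it. The opening is 577 mm wide and 860 mm tall; its sill is at z = 1479 mm and its near (−x) edge is 1865 mm from the wall's −x end. The opening passes through the full wall thickness.


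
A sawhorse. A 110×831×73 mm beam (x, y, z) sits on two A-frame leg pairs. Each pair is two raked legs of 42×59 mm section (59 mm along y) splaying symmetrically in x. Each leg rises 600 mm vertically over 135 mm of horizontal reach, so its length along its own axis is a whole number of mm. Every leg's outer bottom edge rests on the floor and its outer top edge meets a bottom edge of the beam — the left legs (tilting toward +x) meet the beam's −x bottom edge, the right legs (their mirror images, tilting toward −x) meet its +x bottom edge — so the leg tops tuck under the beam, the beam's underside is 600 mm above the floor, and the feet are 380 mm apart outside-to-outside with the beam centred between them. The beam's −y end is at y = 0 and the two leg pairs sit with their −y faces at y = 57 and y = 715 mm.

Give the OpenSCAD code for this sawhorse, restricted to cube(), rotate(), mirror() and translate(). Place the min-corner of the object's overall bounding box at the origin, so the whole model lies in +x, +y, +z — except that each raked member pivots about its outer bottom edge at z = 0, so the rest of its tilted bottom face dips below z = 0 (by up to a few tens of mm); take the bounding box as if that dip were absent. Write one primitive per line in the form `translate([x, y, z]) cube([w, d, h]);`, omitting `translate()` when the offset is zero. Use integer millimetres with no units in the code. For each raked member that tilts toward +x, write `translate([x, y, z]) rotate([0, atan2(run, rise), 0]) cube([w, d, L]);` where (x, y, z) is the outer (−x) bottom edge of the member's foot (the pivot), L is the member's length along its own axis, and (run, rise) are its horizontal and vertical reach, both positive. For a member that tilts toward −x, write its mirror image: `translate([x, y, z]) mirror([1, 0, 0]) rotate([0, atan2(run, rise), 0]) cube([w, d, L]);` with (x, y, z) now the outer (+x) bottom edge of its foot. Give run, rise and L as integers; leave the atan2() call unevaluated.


translate([135, 0, 600]) cube([110, 831, 73]);
translate([0, 57, 0]) rotate([0, atan2(135, 600), 0]) cube([42, 59, 615]);
translate([380, 57, 0]) mirror([1, 0, 0]) rotate([0, atan2(135, 600), 0]) cube([42, 59, 615]);
translate([0, 715, 0]) rotate([0, atan2(135, 600), 0]) cube([42, 59, 615]);
translate([380, 715, 0]) mirror([1, 0, 0]) rotate([0, atan2(135, 600), 0]) cube([42, 59, 615]);


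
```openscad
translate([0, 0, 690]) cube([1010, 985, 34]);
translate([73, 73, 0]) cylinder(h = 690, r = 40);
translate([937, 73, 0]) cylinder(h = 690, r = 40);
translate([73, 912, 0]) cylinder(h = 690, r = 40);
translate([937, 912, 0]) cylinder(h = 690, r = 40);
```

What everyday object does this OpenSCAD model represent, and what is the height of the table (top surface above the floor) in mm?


A table. The table height is 724 mm.

A 1010×985×34 slab sits at z = 690 on four Ø80 mm round legs — a table. The top surface is at 690 + 34 = 724 mm.


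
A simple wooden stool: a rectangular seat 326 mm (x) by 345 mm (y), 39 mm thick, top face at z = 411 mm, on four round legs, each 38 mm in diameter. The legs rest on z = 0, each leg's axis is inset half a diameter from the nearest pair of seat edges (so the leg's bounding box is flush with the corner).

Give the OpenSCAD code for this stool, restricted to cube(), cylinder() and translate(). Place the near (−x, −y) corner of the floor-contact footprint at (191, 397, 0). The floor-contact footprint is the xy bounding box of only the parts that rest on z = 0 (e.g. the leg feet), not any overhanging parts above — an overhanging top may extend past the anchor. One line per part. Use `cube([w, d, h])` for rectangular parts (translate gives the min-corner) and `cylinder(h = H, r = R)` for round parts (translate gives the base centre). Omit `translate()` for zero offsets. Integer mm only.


translate([191, 397, 372]) cube([326, 345, 39]);
translate([210, 416, 0]) cylinder(h = 372, r = 19);
translate([498, 416, 0]) cylinder(h = 372, r = 19);
translate([210, 723, 0]) cylinder(h = 372, r = 19);
translate([498, 723, 0]) cylinder(h = 372, r = 19);


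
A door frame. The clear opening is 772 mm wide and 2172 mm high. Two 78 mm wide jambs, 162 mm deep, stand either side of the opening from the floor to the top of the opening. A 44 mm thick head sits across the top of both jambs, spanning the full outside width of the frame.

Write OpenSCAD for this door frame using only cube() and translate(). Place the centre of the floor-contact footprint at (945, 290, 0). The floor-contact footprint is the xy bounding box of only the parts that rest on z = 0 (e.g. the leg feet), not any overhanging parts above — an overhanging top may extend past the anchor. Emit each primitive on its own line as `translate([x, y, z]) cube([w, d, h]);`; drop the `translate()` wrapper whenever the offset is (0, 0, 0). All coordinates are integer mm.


translate([481, 209, 0]) cube([78, 162, 2172]);
translate([1331, 209, 0]) cube([78, 162, 2172]);
translate([481, 209, 2172]) cube([928, 162, 44]);


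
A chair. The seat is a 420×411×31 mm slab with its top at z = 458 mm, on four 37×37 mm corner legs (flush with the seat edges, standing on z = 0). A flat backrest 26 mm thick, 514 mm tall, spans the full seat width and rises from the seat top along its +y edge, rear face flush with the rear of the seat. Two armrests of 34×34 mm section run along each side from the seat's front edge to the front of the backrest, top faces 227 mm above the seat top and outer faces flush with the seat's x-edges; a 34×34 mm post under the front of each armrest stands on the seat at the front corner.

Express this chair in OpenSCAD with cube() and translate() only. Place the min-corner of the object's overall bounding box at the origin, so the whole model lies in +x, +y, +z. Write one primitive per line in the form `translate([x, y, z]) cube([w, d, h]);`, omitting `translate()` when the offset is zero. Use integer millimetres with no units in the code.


// leg_h = 458 - 31 = 427
// arm post h = 227 - 34 = 193
translate([0, 0, 427]) cube([420, 411, 31]);
cube([37, 37, 427]);
translate([383, 0, 0]) cube([37, 37, 427]);
translate([0, 374, 0]) cube([37, 37, 427]);
translate([383, 374, 0]) cube([37, 37, 427]);
translate([0, 385, 458]) cube([420, 26, 514]);
translate([0, 0, 651]) cube([34, 385, 34]);
translate([386, 0, 651]) cube([34, 385, 34]);
translate([0, 0, 458]) cube([34, 34, 193]);
translate([386, 0, 458]) cube([34, 34, 193]);


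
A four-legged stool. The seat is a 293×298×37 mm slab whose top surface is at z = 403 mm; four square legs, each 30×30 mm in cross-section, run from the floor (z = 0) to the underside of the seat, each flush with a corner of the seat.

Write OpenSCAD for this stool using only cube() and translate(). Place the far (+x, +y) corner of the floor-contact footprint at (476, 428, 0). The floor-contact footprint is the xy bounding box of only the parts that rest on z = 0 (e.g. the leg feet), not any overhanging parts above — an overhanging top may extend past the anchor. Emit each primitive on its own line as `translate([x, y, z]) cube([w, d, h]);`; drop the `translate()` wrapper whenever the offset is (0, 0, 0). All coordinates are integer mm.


translate([183, 130, 366]) cube([293, 298, 37]);
translate([183, 130, 0]) cube([30, 30, 366]);
translate([446, 130, 0]) cube([30, 30, 366]);
translate([183, 398, 0]) cube([30, 30, 366]);
translate([446, 398, 0]) cube([30, 30, 366]);


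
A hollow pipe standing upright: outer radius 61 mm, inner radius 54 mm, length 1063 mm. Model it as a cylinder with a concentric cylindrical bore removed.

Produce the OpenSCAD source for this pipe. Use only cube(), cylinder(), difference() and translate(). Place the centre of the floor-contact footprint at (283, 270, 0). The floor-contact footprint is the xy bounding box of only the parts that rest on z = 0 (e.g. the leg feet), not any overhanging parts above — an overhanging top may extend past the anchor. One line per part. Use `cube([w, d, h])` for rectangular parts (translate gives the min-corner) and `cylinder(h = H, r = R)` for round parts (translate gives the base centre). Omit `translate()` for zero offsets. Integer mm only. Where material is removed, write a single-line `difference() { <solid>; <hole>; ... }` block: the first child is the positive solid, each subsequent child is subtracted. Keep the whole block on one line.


difference() { translate([283, 270, 0]) cylinder(h = 1063, r = 61); translate([283, 270, 0]) cylinder(h = 1063, r = 54); }


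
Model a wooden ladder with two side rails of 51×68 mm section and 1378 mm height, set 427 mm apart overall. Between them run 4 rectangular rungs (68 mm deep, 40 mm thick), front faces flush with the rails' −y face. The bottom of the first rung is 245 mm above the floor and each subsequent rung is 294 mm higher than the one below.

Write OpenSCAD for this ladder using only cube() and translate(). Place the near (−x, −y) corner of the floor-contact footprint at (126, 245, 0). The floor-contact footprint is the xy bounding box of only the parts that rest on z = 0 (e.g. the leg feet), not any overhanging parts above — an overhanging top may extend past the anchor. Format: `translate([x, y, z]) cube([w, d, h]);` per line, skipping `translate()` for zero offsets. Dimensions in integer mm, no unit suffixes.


translate([126, 245, 0]) cube([51, 68, 1378]);
translate([502, 245, 0]) cube([51, 68, 1378]);
translate([177, 245, 245]) cube([325, 68, 40]);
translate([177, 245, 539]) cube([325, 68, 40]);
translate([177, 245, 833]) cube([325, 68, 40]);
translate([177, 245, 1127]) cube([325, 68, 40]);


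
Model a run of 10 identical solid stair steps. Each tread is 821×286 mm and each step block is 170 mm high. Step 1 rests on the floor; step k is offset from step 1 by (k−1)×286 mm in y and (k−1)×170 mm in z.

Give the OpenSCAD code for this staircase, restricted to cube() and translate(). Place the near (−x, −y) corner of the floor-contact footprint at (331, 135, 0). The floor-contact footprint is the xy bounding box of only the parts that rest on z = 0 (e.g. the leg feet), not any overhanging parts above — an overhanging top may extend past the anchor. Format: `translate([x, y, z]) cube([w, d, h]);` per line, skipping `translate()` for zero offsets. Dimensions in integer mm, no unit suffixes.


translate([331, 135, 0]) cube([821, 286, 170]);
translate([331, 421, 170]) cube([821, 286, 170]);
translate([331, 707, 340]) cube([821, 286, 170]);
translate([331, 993, 510]) cube([821, 286, 170]);
translate([331, 1279, 680]) cube([821, 286, 170]);
translate([331, 1565, 850]) cube([821, 286, 170]);
translate([331, 1851, 1020]) cube([821, 286, 170]);
translate([331, 2137, 1190]) cube([821, 286, 170]);
translate([331, 2423, 1360]) cube([821, 286, 170]);
translate([331, 2709, 1530]) cube([821, 286, 170]);


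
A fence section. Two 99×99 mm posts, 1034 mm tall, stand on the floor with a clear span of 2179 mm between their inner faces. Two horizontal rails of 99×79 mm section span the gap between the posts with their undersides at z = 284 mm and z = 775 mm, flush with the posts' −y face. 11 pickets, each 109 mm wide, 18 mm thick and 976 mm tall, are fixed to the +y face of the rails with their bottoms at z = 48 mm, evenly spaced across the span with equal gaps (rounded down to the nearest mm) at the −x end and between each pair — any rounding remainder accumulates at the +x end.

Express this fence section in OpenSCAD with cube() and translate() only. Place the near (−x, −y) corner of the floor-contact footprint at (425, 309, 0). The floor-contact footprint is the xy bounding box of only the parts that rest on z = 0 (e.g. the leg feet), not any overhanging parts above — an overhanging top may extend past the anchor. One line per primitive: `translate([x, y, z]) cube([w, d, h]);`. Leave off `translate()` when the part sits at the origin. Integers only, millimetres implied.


translate([425, 309, 0]) cube([99, 99, 1034]);
translate([2703, 309, 0]) cube([99, 99, 1034]);
translate([524, 309, 284]) cube([2179, 99, 79]);
translate([524, 309, 775]) cube([2179, 99, 79]);
translate([605, 408, 48]) cube([109, 18, 976]);
translate([795, 408, 48]) cube([109, 18, 976]);
translate([985, 408, 48]) cube([109, 18, 976]);
translate([1175, 408, 48]) cube([109, 18, 976]);
translate([1365, 408, 48]) cube([109, 18, 976]);
translate([1555, 408, 48]) cube([109, 18, 976]);
translate([1745, 408, 48]) cube([109, 18, 976]);
translate([1935, 408, 48]) cube([109, 18, 976]);
translate([2125, 408, 48]) cube([109, 18, 976]);
translate([2315, 408, 48]) cube([109, 18, 976]);
translate([2505, 408, 48]) cube([109, 18, 976]);


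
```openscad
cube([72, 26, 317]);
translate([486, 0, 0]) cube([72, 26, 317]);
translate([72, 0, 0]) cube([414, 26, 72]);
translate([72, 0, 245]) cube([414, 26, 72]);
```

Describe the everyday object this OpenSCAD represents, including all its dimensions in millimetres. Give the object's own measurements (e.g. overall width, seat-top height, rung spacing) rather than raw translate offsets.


A rectangular picture frame lying in the x–z plane (depth along y). The opening is 414 mm wide (x) by 173 mm tall (z), surrounded by a border 72 mm wide on all four sides. The frame is 26 mm deep and is made of two full-height vertical stiles with two horizontal rails fitted between them.


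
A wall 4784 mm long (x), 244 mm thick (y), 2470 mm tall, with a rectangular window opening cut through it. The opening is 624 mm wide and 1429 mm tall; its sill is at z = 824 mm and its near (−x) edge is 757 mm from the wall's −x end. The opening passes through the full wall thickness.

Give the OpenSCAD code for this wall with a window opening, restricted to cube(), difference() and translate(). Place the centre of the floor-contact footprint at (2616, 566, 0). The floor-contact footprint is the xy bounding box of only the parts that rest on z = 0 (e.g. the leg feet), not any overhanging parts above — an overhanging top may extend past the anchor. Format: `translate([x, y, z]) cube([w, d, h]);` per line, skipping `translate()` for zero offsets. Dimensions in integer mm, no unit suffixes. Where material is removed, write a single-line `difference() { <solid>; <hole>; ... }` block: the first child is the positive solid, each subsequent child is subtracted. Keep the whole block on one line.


difference() { translate([224, 444, 0]) cube([4784, 244, 2470]); translate([981, 444, 824]) cube([624, 244, 1429]); }


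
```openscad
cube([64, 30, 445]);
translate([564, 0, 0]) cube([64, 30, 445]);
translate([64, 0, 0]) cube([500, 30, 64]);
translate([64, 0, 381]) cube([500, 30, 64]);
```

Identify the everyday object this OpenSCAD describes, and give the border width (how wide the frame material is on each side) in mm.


A picture frame. The border width is 64 mm.

Four thin pieces enclosing a rectangular opening — a picture frame. The two full-height stiles are 445 mm tall; the top rail sits at z = 381 and is 64 mm tall, so the border above the opening is 445 − 381 = 64 mm, matching the stile x-width.


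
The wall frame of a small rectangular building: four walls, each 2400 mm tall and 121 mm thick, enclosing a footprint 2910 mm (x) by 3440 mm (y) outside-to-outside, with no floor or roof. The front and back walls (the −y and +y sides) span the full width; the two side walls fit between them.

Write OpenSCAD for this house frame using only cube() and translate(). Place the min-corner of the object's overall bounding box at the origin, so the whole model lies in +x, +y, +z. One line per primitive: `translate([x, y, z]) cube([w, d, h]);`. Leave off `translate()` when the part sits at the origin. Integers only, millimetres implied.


cube([2910, 121, 2400]);
translate([0, 3319, 0]) cube([2910, 121, 2400]);
translate([0, 121, 0]) cube([121, 3198, 2400]);
translate([2789, 121, 0]) cube([121, 3198, 2400]);


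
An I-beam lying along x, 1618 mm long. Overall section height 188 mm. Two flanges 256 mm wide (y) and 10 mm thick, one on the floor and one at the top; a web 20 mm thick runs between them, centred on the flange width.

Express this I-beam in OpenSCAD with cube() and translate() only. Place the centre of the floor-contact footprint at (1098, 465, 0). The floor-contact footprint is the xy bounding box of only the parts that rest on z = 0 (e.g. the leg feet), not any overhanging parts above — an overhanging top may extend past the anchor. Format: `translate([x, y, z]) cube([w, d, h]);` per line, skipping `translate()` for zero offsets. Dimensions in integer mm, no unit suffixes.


translate([289, 337, 0]) cube([1618, 256, 10]);
translate([289, 455, 10]) cube([1618, 20, 168]);
translate([289, 337, 178]) cube([1618, 256, 10]);


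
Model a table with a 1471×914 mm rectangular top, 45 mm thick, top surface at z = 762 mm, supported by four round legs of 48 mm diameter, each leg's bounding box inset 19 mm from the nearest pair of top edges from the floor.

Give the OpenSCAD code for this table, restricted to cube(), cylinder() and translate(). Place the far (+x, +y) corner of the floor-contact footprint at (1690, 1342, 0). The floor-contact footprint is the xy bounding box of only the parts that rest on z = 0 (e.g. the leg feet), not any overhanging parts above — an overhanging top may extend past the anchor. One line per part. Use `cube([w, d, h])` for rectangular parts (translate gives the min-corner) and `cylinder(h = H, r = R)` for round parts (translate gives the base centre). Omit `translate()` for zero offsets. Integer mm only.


translate([238, 447, 717]) cube([1471, 914, 45]);
translate([281, 490, 0]) cylinder(h = 717, r = 24);
translate([1666, 490, 0]) cylinder(h = 717, r = 24);
translate([281, 1318, 0]) cylinder(h = 717, r = 24);
translate([1666, 1318, 0]) cylinder(h = 717, r = 24);


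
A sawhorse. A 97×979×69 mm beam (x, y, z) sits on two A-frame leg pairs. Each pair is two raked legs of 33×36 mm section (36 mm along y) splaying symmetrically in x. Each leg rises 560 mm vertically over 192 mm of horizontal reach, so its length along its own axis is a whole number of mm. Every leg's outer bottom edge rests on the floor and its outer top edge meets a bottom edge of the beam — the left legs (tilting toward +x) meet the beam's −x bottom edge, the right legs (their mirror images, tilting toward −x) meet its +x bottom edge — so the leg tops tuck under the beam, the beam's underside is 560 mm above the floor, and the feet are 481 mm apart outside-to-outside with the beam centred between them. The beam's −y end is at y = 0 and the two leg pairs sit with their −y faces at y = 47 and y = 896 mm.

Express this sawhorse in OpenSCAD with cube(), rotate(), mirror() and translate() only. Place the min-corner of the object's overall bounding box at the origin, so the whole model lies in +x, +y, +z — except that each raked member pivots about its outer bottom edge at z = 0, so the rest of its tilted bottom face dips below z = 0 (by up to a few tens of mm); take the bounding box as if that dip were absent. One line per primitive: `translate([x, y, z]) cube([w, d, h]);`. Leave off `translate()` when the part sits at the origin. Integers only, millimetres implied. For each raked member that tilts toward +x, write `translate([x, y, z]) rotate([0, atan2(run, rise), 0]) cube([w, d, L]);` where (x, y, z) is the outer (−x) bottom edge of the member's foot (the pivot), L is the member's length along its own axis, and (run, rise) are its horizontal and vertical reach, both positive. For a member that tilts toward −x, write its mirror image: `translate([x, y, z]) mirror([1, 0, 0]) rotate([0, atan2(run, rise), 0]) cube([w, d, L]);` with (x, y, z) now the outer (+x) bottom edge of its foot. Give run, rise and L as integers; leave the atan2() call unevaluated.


// leg length = √(192² + 560²) = 592
// right-leg outer foot x = 2·192 + 97 = 481
// beam min-corner = (192, 0, 560)
translate([192, 0, 560]) cube([97, 979, 69]);
translate([0, 47, 0]) rotate([0, atan2(192, 560), 0]) cube([33, 36, 592]);
translate([481, 47, 0]) mirror([1, 0, 0]) rotate([0, atan2(192, 560), 0]) cube([33, 36, 592]);
translate([0, 896, 0]) rotate([0, atan2(192, 560), 0]) cube([33, 36, 592]);
translate([481, 896, 0]) mirror([1, 0, 0]) rotate([0, atan2(192, 560), 0]) cube([33, 36, 592]);


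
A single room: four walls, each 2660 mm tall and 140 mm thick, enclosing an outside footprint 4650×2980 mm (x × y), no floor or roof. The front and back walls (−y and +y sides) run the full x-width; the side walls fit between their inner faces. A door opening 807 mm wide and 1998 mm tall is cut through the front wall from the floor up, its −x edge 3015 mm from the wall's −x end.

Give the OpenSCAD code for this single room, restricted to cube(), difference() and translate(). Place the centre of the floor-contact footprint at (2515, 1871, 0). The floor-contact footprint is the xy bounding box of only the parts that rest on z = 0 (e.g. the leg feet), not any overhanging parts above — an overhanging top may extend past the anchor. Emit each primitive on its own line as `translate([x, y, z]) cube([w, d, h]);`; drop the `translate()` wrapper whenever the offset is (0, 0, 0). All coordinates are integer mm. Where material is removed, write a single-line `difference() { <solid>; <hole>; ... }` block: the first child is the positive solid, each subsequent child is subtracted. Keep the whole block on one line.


difference() { translate([190, 381, 0]) cube([4650, 140, 2660]); translate([3205, 381, 0]) cube([807, 140, 1998]); }
translate([190, 3221, 0]) cube([4650, 140, 2660]);
translate([190, 521, 0]) cube([140, 2700, 2660]);
translate([4700, 521, 0]) cube([140, 2700, 2660]);


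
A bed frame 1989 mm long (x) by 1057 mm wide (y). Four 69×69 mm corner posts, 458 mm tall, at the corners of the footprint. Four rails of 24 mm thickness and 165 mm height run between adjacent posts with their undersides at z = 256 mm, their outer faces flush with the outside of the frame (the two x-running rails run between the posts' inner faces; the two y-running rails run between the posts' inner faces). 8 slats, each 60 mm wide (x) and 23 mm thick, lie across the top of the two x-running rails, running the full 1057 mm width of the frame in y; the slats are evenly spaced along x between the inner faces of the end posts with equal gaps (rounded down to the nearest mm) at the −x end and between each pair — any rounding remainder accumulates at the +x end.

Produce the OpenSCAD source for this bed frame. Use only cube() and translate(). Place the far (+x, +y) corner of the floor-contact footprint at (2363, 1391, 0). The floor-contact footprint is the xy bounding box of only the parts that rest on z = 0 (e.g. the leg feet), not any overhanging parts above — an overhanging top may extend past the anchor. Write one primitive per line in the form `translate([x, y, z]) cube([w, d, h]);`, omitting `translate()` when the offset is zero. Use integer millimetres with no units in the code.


translate([374, 334, 0]) cube([69, 69, 458]);
translate([374, 1322, 0]) cube([69, 69, 458]);
translate([2294, 334, 0]) cube([69, 69, 458]);
translate([2294, 1322, 0]) cube([69, 69, 458]);
translate([443, 334, 256]) cube([1851, 24, 165]);
translate([443, 1367, 256]) cube([1851, 24, 165]);
translate([374, 403, 256]) cube([24, 919, 165]);
translate([2339, 403, 256]) cube([24, 919, 165]);
translate([595, 334, 421]) cube([60, 1057, 23]);
translate([807, 334, 421]) cube([60, 1057, 23]);
translate([1019, 334, 421]) cube([60, 1057, 23]);
translate([1231, 334, 421]) cube([60, 1057, 23]);
translate([1443, 334, 421]) cube([60, 1057, 23]);
translate([1655, 334, 421]) cube([60, 1057, 23]);
translate([1867, 334, 421]) cube([60, 1057, 23]);
translate([2079, 334, 421]) cube([60, 1057, 23]);


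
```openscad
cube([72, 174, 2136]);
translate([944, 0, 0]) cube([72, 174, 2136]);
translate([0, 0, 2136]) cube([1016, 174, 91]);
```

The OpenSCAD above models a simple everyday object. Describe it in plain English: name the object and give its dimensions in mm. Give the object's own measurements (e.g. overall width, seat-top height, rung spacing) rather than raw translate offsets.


A door frame. The clear opening is 872 mm wide and 2136 mm high. Two 72 mm wide jambs, 174 mm deep, stand either side of the opening from the floor to the top of the opening. A 91 mm thick head sits across the top of both jambs, spanning the full outside width of the frame.


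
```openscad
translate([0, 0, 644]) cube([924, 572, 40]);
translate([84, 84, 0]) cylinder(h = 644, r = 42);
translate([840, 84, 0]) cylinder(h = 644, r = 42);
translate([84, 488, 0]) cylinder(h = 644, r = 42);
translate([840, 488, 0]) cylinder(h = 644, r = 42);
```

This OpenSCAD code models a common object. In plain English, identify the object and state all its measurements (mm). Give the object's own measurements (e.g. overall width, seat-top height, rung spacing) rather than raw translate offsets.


A table: top 924 mm (x) × 572 mm (y), 40 mm thick, upper face at z = 684 mm, on four round legs of 84 mm diameter, each leg's bounding box inset 42 mm from the nearest pair of top edges from z = 0 to the bottom of the top.


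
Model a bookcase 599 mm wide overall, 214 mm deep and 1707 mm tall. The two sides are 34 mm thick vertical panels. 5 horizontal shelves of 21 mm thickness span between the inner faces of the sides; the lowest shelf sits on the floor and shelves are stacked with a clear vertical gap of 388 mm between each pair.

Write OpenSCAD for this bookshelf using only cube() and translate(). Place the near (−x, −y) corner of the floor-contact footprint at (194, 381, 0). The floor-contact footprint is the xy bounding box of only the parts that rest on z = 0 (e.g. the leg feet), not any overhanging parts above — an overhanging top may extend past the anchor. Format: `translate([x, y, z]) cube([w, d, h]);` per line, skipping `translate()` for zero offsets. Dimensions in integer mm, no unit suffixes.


translate([194, 381, 0]) cube([34, 214, 1707]);
translate([759, 381, 0]) cube([34, 214, 1707]);
translate([228, 381, 0]) cube([531, 214, 21]);
translate([228, 381, 409]) cube([531, 214, 21]);
translate([228, 381, 818]) cube([531, 214, 21]);
translate([228, 381, 1227]) cube([531, 214, 21]);
translate([228, 381, 1636]) cube([531, 214, 21]);


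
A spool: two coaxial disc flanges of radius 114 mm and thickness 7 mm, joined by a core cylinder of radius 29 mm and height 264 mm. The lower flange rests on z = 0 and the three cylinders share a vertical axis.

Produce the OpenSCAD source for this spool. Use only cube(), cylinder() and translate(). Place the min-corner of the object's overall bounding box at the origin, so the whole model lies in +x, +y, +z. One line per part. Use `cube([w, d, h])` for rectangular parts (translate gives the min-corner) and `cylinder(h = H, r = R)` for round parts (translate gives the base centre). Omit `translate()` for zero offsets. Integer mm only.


translate([114, 114, 0]) cylinder(h = 7, r = 114);
translate([114, 114, 7]) cylinder(h = 264, r = 29);
translate([114, 114, 271]) cylinder(h = 7, r = 114);


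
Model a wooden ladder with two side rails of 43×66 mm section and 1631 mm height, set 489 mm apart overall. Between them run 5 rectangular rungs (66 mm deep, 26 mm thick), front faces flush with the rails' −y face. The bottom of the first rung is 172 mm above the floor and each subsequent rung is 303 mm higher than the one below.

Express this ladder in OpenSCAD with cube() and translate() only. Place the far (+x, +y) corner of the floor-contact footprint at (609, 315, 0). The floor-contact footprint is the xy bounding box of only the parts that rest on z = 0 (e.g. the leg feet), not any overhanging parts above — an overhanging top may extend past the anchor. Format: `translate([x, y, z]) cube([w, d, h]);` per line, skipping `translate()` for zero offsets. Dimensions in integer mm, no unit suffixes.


// rung span = 489 - 2*43 = 403
// rung[k] z = 172 + k*303
translate([120, 249, 0]) cube([43, 66, 1631]);
translate([566, 249, 0]) cube([43, 66, 1631]);
translate([163, 249, 172]) cube([403, 66, 26]);
translate([163, 249, 475]) cube([403, 66, 26]);
translate([163, 249, 778]) cube([403, 66, 26]);
translate([163, 249, 1081]) cube([403, 66, 26]);
translate([163, 249, 1384]) cube([403, 66, 26]);


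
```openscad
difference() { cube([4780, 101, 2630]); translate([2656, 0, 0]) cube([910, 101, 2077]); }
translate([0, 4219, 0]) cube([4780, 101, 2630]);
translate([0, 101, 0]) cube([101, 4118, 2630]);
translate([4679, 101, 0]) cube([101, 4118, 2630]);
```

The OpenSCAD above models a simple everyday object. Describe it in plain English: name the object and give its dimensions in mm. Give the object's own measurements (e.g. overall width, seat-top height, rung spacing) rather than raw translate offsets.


A single room: four walls, each 2630 mm tall and 101 mm thick, enclosing an outside footprint 4780×4320 mm (x × y), no floor or roof. The front and back walls (−y and +y sides) run the full x-width; the side walls fit between their inner faces. A door opening 910 mm wide and 2077 mm tall is cut through the front wall from the floor up, its −x edge 2656 mm from the wall's −x end.


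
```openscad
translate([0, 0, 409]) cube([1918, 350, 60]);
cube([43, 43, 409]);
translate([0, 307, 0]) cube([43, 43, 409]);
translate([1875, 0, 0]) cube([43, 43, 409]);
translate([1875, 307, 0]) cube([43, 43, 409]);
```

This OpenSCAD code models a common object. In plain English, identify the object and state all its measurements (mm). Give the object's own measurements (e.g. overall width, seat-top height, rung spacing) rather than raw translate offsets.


A bench: a 1918×350 mm seat slab, 60 mm thick, top at z = 469 mm, on four 43×43 mm square legs flush with the seat corners and standing on z = 0.


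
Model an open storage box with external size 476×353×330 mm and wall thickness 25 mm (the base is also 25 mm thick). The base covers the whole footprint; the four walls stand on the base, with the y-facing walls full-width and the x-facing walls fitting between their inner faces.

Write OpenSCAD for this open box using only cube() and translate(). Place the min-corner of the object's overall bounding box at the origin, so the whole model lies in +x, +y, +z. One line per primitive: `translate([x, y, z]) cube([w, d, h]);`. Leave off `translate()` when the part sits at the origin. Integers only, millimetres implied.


cube([476, 353, 25]);
translate([0, 0, 25]) cube([476, 25, 305]);
translate([0, 328, 25]) cube([476, 25, 305]);
translate([0, 25, 25]) cube([25, 303, 305]);
translate([451, 25, 25]) cube([25, 303, 305]);


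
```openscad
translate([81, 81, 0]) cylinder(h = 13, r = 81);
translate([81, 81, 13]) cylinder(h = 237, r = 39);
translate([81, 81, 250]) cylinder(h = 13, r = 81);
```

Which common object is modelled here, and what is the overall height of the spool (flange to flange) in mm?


A spool. The overall height is 263 mm.

Three coaxial cylinders, large–small–large — a spool. Two 13 mm flanges and a 237 mm core give 13 + 237 + 13 = 263 mm.


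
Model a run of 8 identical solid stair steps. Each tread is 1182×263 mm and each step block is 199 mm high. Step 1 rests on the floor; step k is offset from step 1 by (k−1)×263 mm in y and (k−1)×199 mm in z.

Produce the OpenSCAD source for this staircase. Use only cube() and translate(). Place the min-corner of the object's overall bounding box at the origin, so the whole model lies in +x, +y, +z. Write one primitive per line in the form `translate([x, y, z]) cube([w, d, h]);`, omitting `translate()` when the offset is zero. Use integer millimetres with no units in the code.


cube([1182, 263, 199]);
translate([0, 263, 199]) cube([1182, 263, 199]);
translate([0, 526, 398]) cube([1182, 263, 199]);
translate([0, 789, 597]) cube([1182, 263, 199]);
translate([0, 1052, 796]) cube([1182, 263, 199]);
translate([0, 1315, 995]) cube([1182, 263, 199]);
translate([0, 1578, 1194]) cube([1182, 263, 199]);
translate([0, 1841, 1393]) cube([1182, 263, 199]);


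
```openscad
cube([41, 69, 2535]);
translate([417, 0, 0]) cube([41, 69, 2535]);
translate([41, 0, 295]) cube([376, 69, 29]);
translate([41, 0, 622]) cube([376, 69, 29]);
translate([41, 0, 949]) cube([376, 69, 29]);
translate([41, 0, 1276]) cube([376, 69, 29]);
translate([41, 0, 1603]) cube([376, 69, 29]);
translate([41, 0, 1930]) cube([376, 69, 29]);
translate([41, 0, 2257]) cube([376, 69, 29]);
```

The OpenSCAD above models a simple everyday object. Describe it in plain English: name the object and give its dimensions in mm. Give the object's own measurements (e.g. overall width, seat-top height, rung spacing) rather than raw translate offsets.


A straight ladder. Two 41×69 mm vertical rails, 2535 mm tall, stand 458 mm apart (outside-to-outside) with their front faces coplanar on the −y side. 7 rungs, each 69 mm deep and 29 mm tall, span between the inner faces of the rails, front faces flush with the rails. The lowest rung's underside is at z = 295 mm and rungs are spaced 327 mm apart (underside to underside).


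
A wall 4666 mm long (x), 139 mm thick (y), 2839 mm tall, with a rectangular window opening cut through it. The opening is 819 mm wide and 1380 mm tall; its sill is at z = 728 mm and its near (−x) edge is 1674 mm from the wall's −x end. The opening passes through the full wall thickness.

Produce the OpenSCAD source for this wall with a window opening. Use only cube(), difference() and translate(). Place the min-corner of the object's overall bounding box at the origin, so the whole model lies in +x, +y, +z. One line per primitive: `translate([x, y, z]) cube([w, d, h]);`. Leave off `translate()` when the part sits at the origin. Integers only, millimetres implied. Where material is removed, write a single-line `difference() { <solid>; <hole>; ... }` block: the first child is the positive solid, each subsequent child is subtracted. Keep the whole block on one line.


difference() { cube([4666, 139, 2839]); translate([1674, 0, 728]) cube([819, 139, 1380]); }


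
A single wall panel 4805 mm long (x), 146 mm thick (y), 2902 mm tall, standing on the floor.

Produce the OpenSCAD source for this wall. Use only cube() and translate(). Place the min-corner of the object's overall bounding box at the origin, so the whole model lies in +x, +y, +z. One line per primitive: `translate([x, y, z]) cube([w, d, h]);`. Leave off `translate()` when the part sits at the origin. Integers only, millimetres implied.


cube([4805, 146, 2902]);


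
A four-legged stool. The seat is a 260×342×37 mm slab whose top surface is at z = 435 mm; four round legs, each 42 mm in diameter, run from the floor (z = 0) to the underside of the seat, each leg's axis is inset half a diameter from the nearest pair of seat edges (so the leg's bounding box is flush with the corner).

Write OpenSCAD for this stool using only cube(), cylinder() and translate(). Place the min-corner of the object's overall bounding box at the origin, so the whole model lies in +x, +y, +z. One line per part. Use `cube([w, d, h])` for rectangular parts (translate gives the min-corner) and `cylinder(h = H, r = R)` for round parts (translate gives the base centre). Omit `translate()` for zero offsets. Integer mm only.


translate([0, 0, 398]) cube([260, 342, 37]);
translate([21, 21, 0]) cylinder(h = 398, r = 21);
translate([239, 21, 0]) cylinder(h = 398, r = 21);
translate([21, 321, 0]) cylinder(h = 398, r = 21);
translate([239, 321, 0]) cylinder(h = 398, r = 21);


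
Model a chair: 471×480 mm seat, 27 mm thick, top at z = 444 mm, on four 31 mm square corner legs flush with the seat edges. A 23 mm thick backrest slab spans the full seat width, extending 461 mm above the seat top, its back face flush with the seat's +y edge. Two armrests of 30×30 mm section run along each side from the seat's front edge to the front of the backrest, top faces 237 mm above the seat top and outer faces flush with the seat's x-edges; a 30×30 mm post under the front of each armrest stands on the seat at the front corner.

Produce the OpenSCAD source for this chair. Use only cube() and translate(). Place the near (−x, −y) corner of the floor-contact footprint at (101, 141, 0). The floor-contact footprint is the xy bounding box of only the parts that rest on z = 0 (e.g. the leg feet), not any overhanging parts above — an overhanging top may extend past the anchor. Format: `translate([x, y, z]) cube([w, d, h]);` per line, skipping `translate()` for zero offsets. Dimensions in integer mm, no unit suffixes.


translate([101, 141, 417]) cube([471, 480, 27]);
translate([101, 141, 0]) cube([31, 31, 417]);
translate([541, 141, 0]) cube([31, 31, 417]);
translate([101, 590, 0]) cube([31, 31, 417]);
translate([541, 590, 0]) cube([31, 31, 417]);
translate([101, 598, 444]) cube([471, 23, 461]);
translate([101, 141, 651]) cube([30, 457, 30]);
translate([542, 141, 651]) cube([30, 457, 30]);
translate([101, 141, 444]) cube([30, 30, 207]);
translate([542, 141, 444]) cube([30, 30, 207]);
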